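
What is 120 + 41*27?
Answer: 1227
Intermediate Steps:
120 + 41*27 = 120 + 1107 = 1227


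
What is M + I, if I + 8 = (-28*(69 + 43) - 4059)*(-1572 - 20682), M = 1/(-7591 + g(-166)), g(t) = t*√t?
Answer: 9958921903636603/62197577 + 166*I*√166/62197577 ≈ 1.6012e+8 + 3.4387e-5*I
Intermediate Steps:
g(t) = t^(3/2)
M = 1/(-7591 - 166*I*√166) (M = 1/(-7591 + (-166)^(3/2)) = 1/(-7591 - 166*I*√166) ≈ -0.00012205 + 3.4387e-5*I)
I = 160117522 (I = -8 + (-28*(69 + 43) - 4059)*(-1572 - 20682) = -8 + (-28*112 - 4059)*(-22254) = -8 + (-3136 - 4059)*(-22254) = -8 - 7195*(-22254) = -8 + 160117530 = 160117522)
M + I = I/(-7591*I + 166*√166) + 160117522 = 160117522 + I/(-7591*I + 166*√166)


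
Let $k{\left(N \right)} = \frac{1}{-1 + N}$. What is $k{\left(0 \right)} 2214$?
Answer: $-2214$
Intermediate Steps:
$k{\left(0 \right)} 2214 = \frac{1}{-1 + 0} \cdot 2214 = \frac{1}{-1} \cdot 2214 = \left(-1\right) 2214 = -2214$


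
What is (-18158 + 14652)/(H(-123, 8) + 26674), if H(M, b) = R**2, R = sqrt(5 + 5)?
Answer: -1753/13342 ≈ -0.13139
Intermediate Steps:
R = sqrt(10) ≈ 3.1623
H(M, b) = 10 (H(M, b) = (sqrt(10))**2 = 10)
(-18158 + 14652)/(H(-123, 8) + 26674) = (-18158 + 14652)/(10 + 26674) = -3506/26684 = -3506*1/26684 = -1753/13342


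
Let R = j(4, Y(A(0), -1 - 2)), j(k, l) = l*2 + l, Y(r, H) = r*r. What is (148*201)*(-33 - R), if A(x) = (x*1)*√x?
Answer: -981684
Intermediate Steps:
A(x) = x^(3/2) (A(x) = x*√x = x^(3/2))
Y(r, H) = r²
j(k, l) = 3*l (j(k, l) = 2*l + l = 3*l)
R = 0 (R = 3*(0^(3/2))² = 3*0² = 3*0 = 0)
(148*201)*(-33 - R) = (148*201)*(-33 - 1*0) = 29748*(-33 + 0) = 29748*(-33) = -981684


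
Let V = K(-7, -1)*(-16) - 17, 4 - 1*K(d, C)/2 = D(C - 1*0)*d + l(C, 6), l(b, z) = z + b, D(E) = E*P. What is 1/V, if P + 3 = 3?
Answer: 1/15 ≈ 0.066667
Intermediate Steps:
P = 0 (P = -3 + 3 = 0)
D(E) = 0 (D(E) = E*0 = 0)
l(b, z) = b + z
K(d, C) = -4 - 2*C (K(d, C) = 8 - 2*(0*d + (C + 6)) = 8 - 2*(0 + (6 + C)) = 8 - 2*(6 + C) = 8 + (-12 - 2*C) = -4 - 2*C)
V = 15 (V = (-4 - 2*(-1))*(-16) - 17 = (-4 + 2)*(-16) - 17 = -2*(-16) - 17 = 32 - 17 = 15)
1/V = 1/15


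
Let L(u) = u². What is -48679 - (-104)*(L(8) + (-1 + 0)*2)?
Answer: -42231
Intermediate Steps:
-48679 - (-104)*(L(8) + (-1 + 0)*2) = -48679 - (-104)*(8² + (-1 + 0)*2) = -48679 - (-104)*(64 - 1*2) = -48679 - (-104)*(64 - 2) = -48679 - (-104)*62 = -48679 - 1*(-6448) = -48679 + 6448 = -42231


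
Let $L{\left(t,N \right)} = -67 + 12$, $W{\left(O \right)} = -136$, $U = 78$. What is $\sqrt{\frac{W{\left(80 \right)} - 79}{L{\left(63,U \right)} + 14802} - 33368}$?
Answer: $\frac{i \sqrt{7256675902917}}{14747} \approx 182.67 i$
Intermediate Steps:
$L{\left(t,N \right)} = -55$
$\sqrt{\frac{W{\left(80 \right)} - 79}{L{\left(63,U \right)} + 14802} - 33368} = \sqrt{\frac{-136 - 79}{-55 + 14802} - 33368} = \sqrt{- \frac{215}{14747} - 33368} = \sqrt{- \frac{492078111}{14747}} = \frac{i \sqrt{7256675902917}}{14747}$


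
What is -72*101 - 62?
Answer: -7334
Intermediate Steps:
-72*101 - 62 = -7272 - 62 = -7334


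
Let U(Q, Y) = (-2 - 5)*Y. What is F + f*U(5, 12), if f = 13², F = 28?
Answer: -14168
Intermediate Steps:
f = 169
U(Q, Y) = -7*Y
F + f*U(5, 12) = 28 + 169*(-7*12) = 28 + 169*(-84) = 28 - 14196 = -14168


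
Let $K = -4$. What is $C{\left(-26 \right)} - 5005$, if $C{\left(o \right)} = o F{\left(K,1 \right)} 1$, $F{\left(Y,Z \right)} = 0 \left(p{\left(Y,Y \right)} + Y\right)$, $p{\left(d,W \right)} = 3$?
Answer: $-5005$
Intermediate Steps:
$F{\left(Y,Z \right)} = 0$ ($F{\left(Y,Z \right)} = 0 \left(3 + Y\right) = 0$)
$C{\left(o \right)} = 0$ ($C{\left(o \right)} = o 0 \cdot 1 = 0 \cdot 1 = 0$)
$C{\left(-26 \right)} - 5005 = 0 - 5005 = -5005$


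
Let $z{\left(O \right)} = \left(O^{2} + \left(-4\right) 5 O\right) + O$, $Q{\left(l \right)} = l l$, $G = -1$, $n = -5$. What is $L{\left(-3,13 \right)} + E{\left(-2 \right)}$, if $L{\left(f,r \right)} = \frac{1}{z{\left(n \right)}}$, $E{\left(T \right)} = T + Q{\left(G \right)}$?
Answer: $- \frac{119}{120} \approx -0.99167$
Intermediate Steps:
$Q{\left(l \right)} = l^{2}$
$z{\left(O \right)} = O^{2} - 19 O$ ($z{\left(O \right)} = \left(O^{2} - 20 O\right) + O = O^{2} - 19 O$)
$E{\left(T \right)} = 1 + T$ ($E{\left(T \right)} = T + \left(-1\right)^{2} = T + 1 = 1 + T$)
$L{\left(f,r \right)} = \frac{1}{120}$ ($L{\left(f,r \right)} = \frac{1}{\left(-5\right) \left(-19 - 5\right)} = \frac{1}{\left(-5\right) \left(-24\right)} = \frac{1}{120}$)
$L{\left(-3,13 \right)} + E{\left(-2 \right)} = \frac{1}{120} + \left(1 - 2\right) = \frac{1}{120} - 1 = - \frac{119}{120}$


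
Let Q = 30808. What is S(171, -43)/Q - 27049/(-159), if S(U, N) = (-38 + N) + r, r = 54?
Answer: 833321299/4898472 ≈ 170.12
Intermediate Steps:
S(U, N) = 16 + N (S(U, N) = (-38 + N) + 54 = 16 + N)
S(171, -43)/Q - 27049/(-159) = (16 - 43)/30808 - 27049/(-159) = -27*1/30808 - 27049*(-1/159) = -27/30808 + 27049/159 = 833321299/4898472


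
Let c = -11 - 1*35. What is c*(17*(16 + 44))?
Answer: -46920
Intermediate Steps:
c = -46 (c = -11 - 35 = -46)
c*(17*(16 + 44)) = -782*(16 + 44) = -782*60 = -46*1020 = -46920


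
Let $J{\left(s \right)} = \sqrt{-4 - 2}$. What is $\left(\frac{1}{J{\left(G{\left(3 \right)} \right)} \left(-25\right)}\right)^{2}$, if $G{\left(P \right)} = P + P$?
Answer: $- \frac{1}{3750} \approx -0.00026667$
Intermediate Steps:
$G{\left(P \right)} = 2 P$
$J{\left(s \right)} = i \sqrt{6}$ ($J{\left(s \right)} = \sqrt{-6} = i \sqrt{6}$)
$\left(\frac{1}{J{\left(G{\left(3 \right)} \right)} \left(-25\right)}\right)^{2} = \left(\frac{1}{i \sqrt{6} \left(-25\right)}\right)^{2} = \left(\frac{1}{\left(-25\right) i \sqrt{6}}\right)^{2} = \left(\frac{i \sqrt{6}}{150}\right)^{2} = - \frac{1}{3750}$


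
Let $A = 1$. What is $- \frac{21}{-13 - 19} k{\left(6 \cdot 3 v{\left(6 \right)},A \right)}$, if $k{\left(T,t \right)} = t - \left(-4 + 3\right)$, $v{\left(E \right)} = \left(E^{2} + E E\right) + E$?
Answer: $\frac{21}{16} \approx 1.3125$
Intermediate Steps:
$v{\left(E \right)} = E + 2 E^{2}$ ($v{\left(E \right)} = \left(E^{2} + E^{2}\right) + E = 2 E^{2} + E = E + 2 E^{2}$)
$k{\left(T,t \right)} = 1 + t$ ($k{\left(T,t \right)} = t - -1 = t + 1 = 1 + t$)
$- \frac{21}{-13 - 19} k{\left(6 \cdot 3 v{\left(6 \right)},A \right)} = - \frac{21}{-13 - 19} \left(1 + 1\right) = - \frac{21}{-32} \cdot 2 = \left(-21\right) \left(- \frac{1}{32}\right) 2 = \frac{21}{32} \cdot 2 = \frac{21}{16}$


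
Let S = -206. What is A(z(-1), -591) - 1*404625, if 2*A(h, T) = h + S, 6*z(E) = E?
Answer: -4856737/12 ≈ -4.0473e+5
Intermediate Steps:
z(E) = E/6
A(h, T) = -103 + h/2 (A(h, T) = (h - 206)/2 = (-206 + h)/2 = -103 + h/2)
A(z(-1), -591) - 1*404625 = (-103 + ((⅙)*(-1))/2) - 1*404625 = (-103 + (½)*(-⅙)) - 404625 = (-103 - 1/12) - 404625 = -1237/12 - 404625 = -4856737/12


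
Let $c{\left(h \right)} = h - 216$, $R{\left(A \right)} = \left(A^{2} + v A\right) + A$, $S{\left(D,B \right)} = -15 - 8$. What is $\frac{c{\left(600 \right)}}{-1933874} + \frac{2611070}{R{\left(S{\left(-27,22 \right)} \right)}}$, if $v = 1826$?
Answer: $- \frac{114761279957}{1823643182} \approx -62.93$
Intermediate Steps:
$S{\left(D,B \right)} = -23$
$R{\left(A \right)} = A^{2} + 1827 A$ ($R{\left(A \right)} = \left(A^{2} + 1826 A\right) + A = A^{2} + 1827 A$)
$c{\left(h \right)} = -216 + h$ ($c{\left(h \right)} = h - 216 = -216 + h$)
$\frac{c{\left(600 \right)}}{-1933874} + \frac{2611070}{R{\left(S{\left(-27,22 \right)} \right)}} = \frac{-216 + 600}{-1933874} + \frac{2611070}{\left(-23\right) \left(1827 - 23\right)} = 384 \left(- \frac{1}{1933874}\right) + \frac{2611070}{\left(-23\right) 1804} = - \frac{192}{966937} + \frac{2611070}{-41492} = - \frac{192}{966937} + 2611070 \left(- \frac{1}{41492}\right) = - \frac{192}{966937} - \frac{118685}{1886} = - \frac{114761279957}{1823643182}$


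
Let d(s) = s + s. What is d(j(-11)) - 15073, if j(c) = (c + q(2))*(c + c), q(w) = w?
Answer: -14677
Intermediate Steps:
j(c) = 2*c*(2 + c) (j(c) = (c + 2)*(c + c) = (2 + c)*(2*c) = 2*c*(2 + c))
d(s) = 2*s
d(j(-11)) - 15073 = 2*(2*(-11)*(2 - 11)) - 15073 = 2*(2*(-11)*(-9)) - 15073 = 2*198 - 15073 = 396 - 15073 = -14677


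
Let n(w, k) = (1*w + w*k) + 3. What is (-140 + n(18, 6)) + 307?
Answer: 296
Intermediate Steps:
n(w, k) = 3 + w + k*w (n(w, k) = (w + k*w) + 3 = 3 + w + k*w)
(-140 + n(18, 6)) + 307 = (-140 + (3 + 18 + 6*18)) + 307 = (-140 + (3 + 18 + 108)) + 307 = (-140 + 129) + 307 = -11 + 307 = 296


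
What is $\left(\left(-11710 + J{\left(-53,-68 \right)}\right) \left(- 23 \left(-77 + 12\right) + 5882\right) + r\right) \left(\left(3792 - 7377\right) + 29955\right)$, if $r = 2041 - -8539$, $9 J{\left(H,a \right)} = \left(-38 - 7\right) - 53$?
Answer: $-2279802985080$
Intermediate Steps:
$J{\left(H,a \right)} = - \frac{98}{9}$ ($J{\left(H,a \right)} = \frac{\left(-38 - 7\right) - 53}{9} = \frac{-45 - 53}{9} = \frac{1}{9} \left(-98\right) = - \frac{98}{9}$)
$r = 10580$ ($r = 2041 + 8539 = 10580$)
$\left(\left(-11710 + J{\left(-53,-68 \right)}\right) \left(- 23 \left(-77 + 12\right) + 5882\right) + r\right) \left(\left(3792 - 7377\right) + 29955\right) = \left(\left(-11710 - \frac{98}{9}\right) \left(- 23 \left(-77 + 12\right) + 5882\right) + 10580\right) \left(\left(3792 - 7377\right) + 29955\right) = \left(- \frac{105488 \left(\left(-23\right) \left(-65\right) + 5882\right)}{9} + 10580\right) \left(-3585 + 29955\right) = \left(- \frac{105488 \left(1495 + 5882\right)}{9} + 10580\right) 26370 = \left(\left(- \frac{105488}{9}\right) 7377 + 10580\right) 26370 = \left(- \frac{259394992}{3} + 10580\right) 26370 = \left(- \frac{259363252}{3}\right) 26370 = -2279802985080$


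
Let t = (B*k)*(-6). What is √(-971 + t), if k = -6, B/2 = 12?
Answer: I*√107 ≈ 10.344*I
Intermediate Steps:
B = 24 (B = 2*12 = 24)
t = 864 (t = (24*(-6))*(-6) = -144*(-6) = 864)
√(-971 + t) = √(-971 + 864) = √(-107) = I*√107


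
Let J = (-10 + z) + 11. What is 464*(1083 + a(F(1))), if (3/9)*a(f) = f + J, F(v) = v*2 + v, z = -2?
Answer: 505296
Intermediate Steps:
J = -1 (J = (-10 - 2) + 11 = -12 + 11 = -1)
F(v) = 3*v (F(v) = 2*v + v = 3*v)
a(f) = -3 + 3*f (a(f) = 3*(f - 1) = 3*(-1 + f) = -3 + 3*f)
464*(1083 + a(F(1))) = 464*(1083 + (-3 + 3*(3*1))) = 464*(1083 + (-3 + 3*3)) = 464*(1083 + (-3 + 9)) = 464*(1083 + 6) = 464*1089 = 505296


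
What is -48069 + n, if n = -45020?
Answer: -93089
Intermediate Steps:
-48069 + n = -48069 - 45020 = -93089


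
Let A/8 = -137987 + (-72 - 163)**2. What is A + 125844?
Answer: -536252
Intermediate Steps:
A = -662096 (A = 8*(-137987 + (-72 - 163)**2) = 8*(-137987 + (-235)**2) = 8*(-137987 + 55225) = 8*(-82762) = -662096)
A + 125844 = -662096 + 125844 = -536252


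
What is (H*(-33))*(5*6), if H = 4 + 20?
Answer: -23760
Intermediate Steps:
H = 24
(H*(-33))*(5*6) = (24*(-33))*(5*6) = -792*30 = -23760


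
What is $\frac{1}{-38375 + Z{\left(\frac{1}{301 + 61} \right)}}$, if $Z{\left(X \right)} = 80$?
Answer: $- \frac{1}{38295} \approx -2.6113 \cdot 10^{-5}$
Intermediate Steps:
$\frac{1}{-38375 + Z{\left(\frac{1}{301 + 61} \right)}} = \frac{1}{-38375 + 80} = \frac{1}{-38295} = - \frac{1}{38295}$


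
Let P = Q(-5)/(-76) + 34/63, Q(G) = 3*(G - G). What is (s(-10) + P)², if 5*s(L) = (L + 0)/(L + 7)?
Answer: 5776/3969 ≈ 1.4553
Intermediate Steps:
Q(G) = 0 (Q(G) = 3*0 = 0)
P = 34/63 (P = 0/(-76) + 34/63 = 0*(-1/76) + 34*(1/63) = 0 + 34/63 = 34/63 ≈ 0.53968)
s(L) = L/(5*(7 + L)) (s(L) = ((L + 0)/(L + 7))/5 = (L/(7 + L))/5 = L/(5*(7 + L)))
(s(-10) + P)² = ((⅕)*(-10)/(7 - 10) + 34/63)² = ((⅕)*(-10)/(-3) + 34/63)² = ((⅕)*(-10)*(-⅓) + 34/63)² = (⅔ + 34/63)² = (76/63)² = 5776/3969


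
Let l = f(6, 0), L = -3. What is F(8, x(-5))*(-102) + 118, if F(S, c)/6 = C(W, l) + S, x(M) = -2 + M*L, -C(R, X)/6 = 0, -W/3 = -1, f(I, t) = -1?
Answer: -4778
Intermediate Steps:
W = 3 (W = -3*(-1) = 3)
l = -1
C(R, X) = 0 (C(R, X) = -6*0 = 0)
x(M) = -2 - 3*M (x(M) = -2 + M*(-3) = -2 - 3*M)
F(S, c) = 6*S (F(S, c) = 6*(0 + S) = 6*S)
F(8, x(-5))*(-102) + 118 = (6*8)*(-102) + 118 = 48*(-102) + 118 = -4896 + 118 = -4778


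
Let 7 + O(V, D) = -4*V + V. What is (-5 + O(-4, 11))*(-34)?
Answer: 0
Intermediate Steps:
O(V, D) = -7 - 3*V (O(V, D) = -7 + (-4*V + V) = -7 - 3*V)
(-5 + O(-4, 11))*(-34) = (-5 + (-7 - 3*(-4)))*(-34) = (-5 + (-7 + 12))*(-34) = (-5 + 5)*(-34) = 0*(-34) = 0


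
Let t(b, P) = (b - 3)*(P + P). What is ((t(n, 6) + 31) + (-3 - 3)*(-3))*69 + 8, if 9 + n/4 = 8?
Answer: -2407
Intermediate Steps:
n = -4 (n = -36 + 4*8 = -36 + 32 = -4)
t(b, P) = 2*P*(-3 + b) (t(b, P) = (-3 + b)*(2*P) = 2*P*(-3 + b))
((t(n, 6) + 31) + (-3 - 3)*(-3))*69 + 8 = ((2*6*(-3 - 4) + 31) + (-3 - 3)*(-3))*69 + 8 = ((2*6*(-7) + 31) - 6*(-3))*69 + 8 = ((-84 + 31) + 18)*69 + 8 = (-53 + 18)*69 + 8 = -35*69 + 8 = -2415 + 8 = -2407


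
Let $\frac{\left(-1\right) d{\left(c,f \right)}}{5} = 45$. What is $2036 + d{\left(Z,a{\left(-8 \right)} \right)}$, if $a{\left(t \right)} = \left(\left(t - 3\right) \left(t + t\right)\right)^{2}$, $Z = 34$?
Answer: $1811$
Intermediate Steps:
$a{\left(t \right)} = 4 t^{2} \left(-3 + t\right)^{2}$ ($a{\left(t \right)} = \left(\left(-3 + t\right) 2 t\right)^{2} = \left(2 t \left(-3 + t\right)\right)^{2} = 4 t^{2} \left(-3 + t\right)^{2}$)
$d{\left(c,f \right)} = -225$ ($d{\left(c,f \right)} = \left(-5\right) 45 = -225$)
$2036 + d{\left(Z,a{\left(-8 \right)} \right)} = 2036 - 225 = 1811$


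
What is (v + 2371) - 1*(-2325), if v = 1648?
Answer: 6344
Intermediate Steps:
(v + 2371) - 1*(-2325) = (1648 + 2371) - 1*(-2325) = 4019 + 2325 = 6344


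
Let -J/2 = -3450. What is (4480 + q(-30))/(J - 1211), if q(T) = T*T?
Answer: 5380/5689 ≈ 0.94568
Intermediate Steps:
q(T) = T**2
J = 6900 (J = -2*(-3450) = 6900)
(4480 + q(-30))/(J - 1211) = (4480 + (-30)**2)/(6900 - 1211) = (4480 + 900)/5689 = 5380*(1/5689) = 5380/5689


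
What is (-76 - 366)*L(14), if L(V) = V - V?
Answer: 0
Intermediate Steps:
L(V) = 0
(-76 - 366)*L(14) = (-76 - 366)*0 = -442*0 = 0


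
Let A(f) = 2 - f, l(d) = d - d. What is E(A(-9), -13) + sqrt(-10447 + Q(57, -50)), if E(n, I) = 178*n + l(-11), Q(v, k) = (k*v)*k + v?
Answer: 1958 + sqrt(132110) ≈ 2321.5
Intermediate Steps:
l(d) = 0
Q(v, k) = v + v*k**2 (Q(v, k) = v*k**2 + v = v + v*k**2)
E(n, I) = 178*n (E(n, I) = 178*n + 0 = 178*n)
E(A(-9), -13) + sqrt(-10447 + Q(57, -50)) = 178*(2 - 1*(-9)) + sqrt(-10447 + 57*(1 + (-50)**2)) = 178*(2 + 9) + sqrt(-10447 + 57*(1 + 2500)) = 178*11 + sqrt(-10447 + 57*2501) = 1958 + sqrt(-10447 + 142557) = 1958 + sqrt(132110)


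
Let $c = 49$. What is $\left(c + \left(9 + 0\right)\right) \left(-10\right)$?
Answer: $-580$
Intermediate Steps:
$\left(c + \left(9 + 0\right)\right) \left(-10\right) = \left(49 + \left(9 + 0\right)\right) \left(-10\right) = \left(49 + 9\right) \left(-10\right) = 58 \left(-10\right) = -580$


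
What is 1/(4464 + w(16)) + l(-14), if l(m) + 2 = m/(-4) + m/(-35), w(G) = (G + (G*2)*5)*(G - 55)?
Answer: 4559/2400 ≈ 1.8996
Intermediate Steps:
w(G) = 11*G*(-55 + G) (w(G) = (G + (2*G)*5)*(-55 + G) = (G + 10*G)*(-55 + G) = (11*G)*(-55 + G) = 11*G*(-55 + G))
l(m) = -2 - 39*m/140 (l(m) = -2 + (m/(-4) + m/(-35)) = -2 + (m*(-1/4) + m*(-1/35)) = -2 + (-m/4 - m/35) = -2 - 39*m/140)
1/(4464 + w(16)) + l(-14) = 1/(4464 + 11*16*(-55 + 16)) + (-2 - 39/140*(-14)) = 1/(4464 + 11*16*(-39)) + (-2 + 39/10) = 1/(4464 - 6864) + 19/10 = 1/(-2400) + 19/10 = -1/2400 + 19/10 = 4559/2400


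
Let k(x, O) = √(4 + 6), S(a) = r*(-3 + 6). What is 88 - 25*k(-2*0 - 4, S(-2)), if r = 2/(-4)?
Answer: 88 - 25*√10 ≈ 8.9431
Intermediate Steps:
r = -½ (r = 2*(-¼) = -½ ≈ -0.50000)
S(a) = -3/2 (S(a) = -(-3 + 6)/2 = -½*3 = -3/2)
k(x, O) = √10
88 - 25*k(-2*0 - 4, S(-2)) = 88 - 25*√10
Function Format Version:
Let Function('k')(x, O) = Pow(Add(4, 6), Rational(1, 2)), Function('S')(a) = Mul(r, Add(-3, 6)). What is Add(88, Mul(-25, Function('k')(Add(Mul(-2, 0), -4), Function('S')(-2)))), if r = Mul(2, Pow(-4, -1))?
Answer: Add(88, Mul(-25, Pow(10, Rational(1, 2)))) ≈ 8.9431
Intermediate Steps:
r = Rational(-1, 2) (r = Mul(2, Rational(-1, 4)) = Rational(-1, 2) ≈ -0.50000)
Function('S')(a) = Rational(-3, 2) (Function('S')(a) = Mul(Rational(-1, 2), Add(-3, 6)) = Mul(Rational(-1, 2), 3) = Rational(-3, 2))
Function('k')(x, O) = Pow(10, Rational(1, 2))
Add(88, Mul(-25, Function('k')(Add(Mul(-2, 0), -4), Function('S')(-2)))) = Add(88, Mul(-25, Pow(10, Rational(1, 2))))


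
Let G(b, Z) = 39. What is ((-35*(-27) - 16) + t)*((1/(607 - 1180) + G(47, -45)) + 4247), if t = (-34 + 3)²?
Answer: 1547202510/191 ≈ 8.1005e+6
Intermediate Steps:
t = 961 (t = (-31)² = 961)
((-35*(-27) - 16) + t)*((1/(607 - 1180) + G(47, -45)) + 4247) = ((-35*(-27) - 16) + 961)*((1/(607 - 1180) + 39) + 4247) = ((945 - 16) + 961)*((1/(-573) + 39) + 4247) = (929 + 961)*((-1/573 + 39) + 4247) = 1890*(22346/573 + 4247) = 1890*(2455877/573) = 1547202510/191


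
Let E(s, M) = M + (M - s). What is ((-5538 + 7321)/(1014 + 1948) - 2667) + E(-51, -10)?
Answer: -7806049/2962 ≈ -2635.4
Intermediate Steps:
E(s, M) = -s + 2*M
((-5538 + 7321)/(1014 + 1948) - 2667) + E(-51, -10) = ((-5538 + 7321)/(1014 + 1948) - 2667) + (-1*(-51) + 2*(-10)) = (1783/2962 - 2667) + (51 - 20) = (1783*(1/2962) - 2667) + 31 = (1783/2962 - 2667) + 31 = -7897871/2962 + 31 = -7806049/2962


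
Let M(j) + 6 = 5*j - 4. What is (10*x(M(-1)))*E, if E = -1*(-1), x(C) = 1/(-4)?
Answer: -5/2 ≈ -2.5000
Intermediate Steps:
M(j) = -10 + 5*j (M(j) = -6 + (5*j - 4) = -6 + (-4 + 5*j) = -10 + 5*j)
x(C) = -¼
E = 1
(10*x(M(-1)))*E = (10*(-¼))*1 = -5/2*1 = -5/2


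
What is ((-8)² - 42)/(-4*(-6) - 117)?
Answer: -22/93 ≈ -0.23656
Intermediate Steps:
((-8)² - 42)/(-4*(-6) - 117) = (64 - 42)/(24 - 117) = 22/(-93) = 22*(-1/93) = -22/93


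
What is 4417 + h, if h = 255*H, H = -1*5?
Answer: 3142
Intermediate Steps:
H = -5
h = -1275 (h = 255*(-5) = -1275)
4417 + h = 4417 - 1275 = 3142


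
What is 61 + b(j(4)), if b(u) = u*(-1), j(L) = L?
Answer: 57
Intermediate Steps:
b(u) = -u
61 + b(j(4)) = 61 - 1*4 = 61 - 4 = 57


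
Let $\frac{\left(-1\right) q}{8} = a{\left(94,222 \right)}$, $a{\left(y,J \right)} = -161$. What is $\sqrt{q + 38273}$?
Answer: $\sqrt{39561} \approx 198.9$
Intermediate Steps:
$q = 1288$ ($q = \left(-8\right) \left(-161\right) = 1288$)
$\sqrt{q + 38273} = \sqrt{1288 + 38273} = \sqrt{39561}$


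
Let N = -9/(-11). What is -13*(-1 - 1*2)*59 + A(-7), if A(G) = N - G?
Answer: 25397/11 ≈ 2308.8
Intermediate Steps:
N = 9/11 (N = -9*(-1/11) = 9/11 ≈ 0.81818)
A(G) = 9/11 - G
-13*(-1 - 1*2)*59 + A(-7) = -13*(-1 - 1*2)*59 + (9/11 - 1*(-7)) = -13*(-1 - 2)*59 + (9/11 + 7) = -(-39)*59 + 86/11 = -13*(-177) + 86/11 = 2301 + 86/11 = 25397/11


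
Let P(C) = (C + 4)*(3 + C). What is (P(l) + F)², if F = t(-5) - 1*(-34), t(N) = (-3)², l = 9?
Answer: 39601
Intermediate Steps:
P(C) = (3 + C)*(4 + C) (P(C) = (4 + C)*(3 + C) = (3 + C)*(4 + C))
t(N) = 9
F = 43 (F = 9 - 1*(-34) = 9 + 34 = 43)
(P(l) + F)² = ((12 + 9² + 7*9) + 43)² = ((12 + 81 + 63) + 43)² = (156 + 43)² = 199² = 39601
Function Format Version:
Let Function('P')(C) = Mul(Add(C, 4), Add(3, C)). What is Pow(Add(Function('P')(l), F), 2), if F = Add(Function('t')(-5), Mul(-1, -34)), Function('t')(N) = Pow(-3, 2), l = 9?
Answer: 39601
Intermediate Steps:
Function('P')(C) = Mul(Add(3, C), Add(4, C)) (Function('P')(C) = Mul(Add(4, C), Add(3, C)) = Mul(Add(3, C), Add(4, C)))
Function('t')(N) = 9
F = 43 (F = Add(9, Mul(-1, -34)) = Add(9, 34) = 43)
Pow(Add(Function('P')(l), F), 2) = Pow(Add(Add(12, Pow(9, 2), Mul(7, 9)), 43), 2) = Pow(Add(Add(12, 81, 63), 43), 2) = Pow(Add(156, 43), 2) = Pow(199, 2) = 39601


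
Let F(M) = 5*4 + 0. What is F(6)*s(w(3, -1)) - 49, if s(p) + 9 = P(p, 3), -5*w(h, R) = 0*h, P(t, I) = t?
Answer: -229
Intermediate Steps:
w(h, R) = 0 (w(h, R) = -0*h = -⅕*0 = 0)
s(p) = -9 + p
F(M) = 20 (F(M) = 20 + 0 = 20)
F(6)*s(w(3, -1)) - 49 = 20*(-9 + 0) - 49 = 20*(-9) - 49 = -180 - 49 = -229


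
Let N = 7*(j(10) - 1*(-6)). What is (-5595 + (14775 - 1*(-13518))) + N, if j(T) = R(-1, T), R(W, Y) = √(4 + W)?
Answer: 22740 + 7*√3 ≈ 22752.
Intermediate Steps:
j(T) = √3 (j(T) = √(4 - 1) = √3)
N = 42 + 7*√3 (N = 7*(√3 - 1*(-6)) = 7*(√3 + 6) = 7*(6 + √3) = 42 + 7*√3 ≈ 54.124)
(-5595 + (14775 - 1*(-13518))) + N = (-5595 + (14775 - 1*(-13518))) + (42 + 7*√3) = (-5595 + (14775 + 13518)) + (42 + 7*√3) = (-5595 + 28293) + (42 + 7*√3) = 22698 + (42 + 7*√3) = 22740 + 7*√3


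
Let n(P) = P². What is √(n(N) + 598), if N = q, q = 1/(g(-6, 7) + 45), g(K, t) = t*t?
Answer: √5283929/94 ≈ 24.454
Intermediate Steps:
g(K, t) = t²
q = 1/94 (q = 1/(7² + 45) = 1/(49 + 45) = 1/94 ≈ 0.010638)
N = 1/94 ≈ 0.010638
√(n(N) + 598) = √((1/94)² + 598) = √(1/8836 + 598) = √(5283929/8836) = √5283929/94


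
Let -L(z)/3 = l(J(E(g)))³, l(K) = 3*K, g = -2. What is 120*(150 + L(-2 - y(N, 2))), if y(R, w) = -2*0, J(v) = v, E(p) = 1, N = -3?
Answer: 8280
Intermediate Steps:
y(R, w) = 0
L(z) = -81 (L(z) = -3*(3*1)³ = -3*3³ = -3*27 = -81)
120*(150 + L(-2 - y(N, 2))) = 120*(150 - 81) = 120*69 = 8280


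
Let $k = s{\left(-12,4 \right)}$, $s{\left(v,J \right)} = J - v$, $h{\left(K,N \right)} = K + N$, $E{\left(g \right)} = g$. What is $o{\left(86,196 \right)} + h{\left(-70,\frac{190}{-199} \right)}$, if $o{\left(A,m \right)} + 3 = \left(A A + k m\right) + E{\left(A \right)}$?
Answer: $\frac{2098265}{199} \approx 10544.0$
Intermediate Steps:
$k = 16$ ($k = 4 - -12 = 4 + 12 = 16$)
$o{\left(A,m \right)} = -3 + A + A^{2} + 16 m$ ($o{\left(A,m \right)} = -3 + \left(\left(A A + 16 m\right) + A\right) = -3 + \left(\left(A^{2} + 16 m\right) + A\right) = -3 + \left(A + A^{2} + 16 m\right) = -3 + A + A^{2} + 16 m$)
$o{\left(86,196 \right)} + h{\left(-70,\frac{190}{-199} \right)} = \left(-3 + 86 + 86^{2} + 16 \cdot 196\right) - \left(70 - \frac{190}{-199}\right) = \left(-3 + 86 + 7396 + 3136\right) + \left(-70 + 190 \left(- \frac{1}{199}\right)\right) = 10615 - \frac{14120}{199} = \frac{2098265}{199}$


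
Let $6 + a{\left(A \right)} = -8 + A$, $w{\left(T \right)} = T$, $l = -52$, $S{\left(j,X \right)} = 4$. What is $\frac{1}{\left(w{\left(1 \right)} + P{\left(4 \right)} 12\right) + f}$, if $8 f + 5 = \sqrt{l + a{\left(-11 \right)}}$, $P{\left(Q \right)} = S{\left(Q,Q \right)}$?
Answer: $\frac{1548}{74923} - \frac{4 i \sqrt{77}}{74923} \approx 0.020661 - 0.00046848 i$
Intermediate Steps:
$P{\left(Q \right)} = 4$
$a{\left(A \right)} = -14 + A$ ($a{\left(A \right)} = -6 + \left(-8 + A\right) = -14 + A$)
$f = - \frac{5}{8} + \frac{i \sqrt{77}}{8}$ ($f = - \frac{5}{8} + \frac{\sqrt{-52 - 25}}{8} = - \frac{5}{8} + \frac{\sqrt{-77}}{8} = - \frac{5}{8} + \frac{i \sqrt{77}}{8} \approx -0.625 + 1.0969 i$)
$\frac{1}{\left(w{\left(1 \right)} + P{\left(4 \right)} 12\right) + f} = \frac{1}{\left(1 + 4 \cdot 12\right) - \left(\frac{5}{8} - \frac{i \sqrt{77}}{8}\right)} = \frac{1}{\left(1 + 48\right) - \left(\frac{5}{8} - \frac{i \sqrt{77}}{8}\right)} = \frac{1}{49 - \left(\frac{5}{8} - \frac{i \sqrt{77}}{8}\right)} = \frac{1}{\frac{387}{8} + \frac{i \sqrt{77}}{8}}$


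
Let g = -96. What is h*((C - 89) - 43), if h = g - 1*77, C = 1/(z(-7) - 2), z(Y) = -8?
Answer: 228533/10 ≈ 22853.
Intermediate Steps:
C = -⅒ (C = 1/(-8 - 2) = 1/(-10) = -⅒ ≈ -0.10000)
h = -173 (h = -96 - 1*77 = -96 - 77 = -173)
h*((C - 89) - 43) = -173*((-⅒ - 89) - 43) = -173*(-891/10 - 43) = -173*(-1321/10) = 228533/10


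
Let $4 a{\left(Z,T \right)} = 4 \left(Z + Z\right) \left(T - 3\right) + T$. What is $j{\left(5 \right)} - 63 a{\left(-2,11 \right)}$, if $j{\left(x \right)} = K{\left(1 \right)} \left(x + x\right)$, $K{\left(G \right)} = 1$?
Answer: $\frac{7411}{4} \approx 1852.8$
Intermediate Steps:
$a{\left(Z,T \right)} = \frac{T}{4} + 2 Z \left(-3 + T\right)$ ($a{\left(Z,T \right)} = \frac{4 \left(Z + Z\right) \left(T - 3\right) + T}{4} = \frac{4 \cdot 2 Z \left(-3 + T\right) + T}{4} = \frac{8 Z \left(-3 + T\right) + T}{4} = \frac{T + 8 Z \left(-3 + T\right)}{4} = \frac{T}{4} + 2 Z \left(-3 + T\right)$)
$j{\left(x \right)} = 2 x$ ($j{\left(x \right)} = 1 \left(x + x\right) = 1 \cdot 2 x = 2 x$)
$j{\left(5 \right)} - 63 a{\left(-2,11 \right)} = 2 \cdot 5 - 63 \left(\left(-6\right) \left(-2\right) + \frac{1}{4} \cdot 11 + 2 \cdot 11 \left(-2\right)\right) = 10 - 63 \left(12 + \frac{11}{4} - 44\right) = 10 - - \frac{7371}{4} = 10 + \frac{7371}{4} = \frac{7411}{4}$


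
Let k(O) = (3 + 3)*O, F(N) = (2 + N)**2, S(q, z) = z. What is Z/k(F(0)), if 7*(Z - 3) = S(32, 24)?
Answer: 15/56 ≈ 0.26786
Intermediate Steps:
Z = 45/7 (Z = 3 + (1/7)*24 = 3 + 24/7 = 45/7 ≈ 6.4286)
k(O) = 6*O
Z/k(F(0)) = 45/(7*((6*(2 + 0)**2))) = 45/(7*((6*2**2))) = 45/(7*((6*4))) = (45/7)/24 = (45/7)*(1/24) = 15/56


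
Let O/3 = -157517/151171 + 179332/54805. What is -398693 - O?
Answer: -3303197694097676/8284926655 ≈ -3.9870e+5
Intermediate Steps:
O = 55431235761/8284926655 (O = 3*(-157517/151171 + 179332/54805) = 3*(18477078587/8284926655) = 55431235761/8284926655 ≈ 6.6906)
-398693 - O = -398693 - 1*55431235761/8284926655 = -398693 - 55431235761/8284926655 = -3303197694097676/8284926655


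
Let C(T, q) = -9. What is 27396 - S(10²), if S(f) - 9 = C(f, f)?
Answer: 27396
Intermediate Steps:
S(f) = 0 (S(f) = 9 - 9 = 0)
27396 - S(10²) = 27396 - 1*0 = 27396 + 0 = 27396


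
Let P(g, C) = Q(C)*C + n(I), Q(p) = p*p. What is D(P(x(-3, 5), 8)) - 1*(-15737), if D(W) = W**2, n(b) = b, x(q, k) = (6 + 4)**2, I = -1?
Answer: 276858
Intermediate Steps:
Q(p) = p**2
x(q, k) = 100 (x(q, k) = 10**2 = 100)
P(g, C) = -1 + C**3 (P(g, C) = C**2*C - 1 = C**3 - 1 = -1 + C**3)
D(P(x(-3, 5), 8)) - 1*(-15737) = (-1 + 8**3)**2 - 1*(-15737) = (-1 + 512)**2 + 15737 = 511**2 + 15737 = 261121 + 15737 = 276858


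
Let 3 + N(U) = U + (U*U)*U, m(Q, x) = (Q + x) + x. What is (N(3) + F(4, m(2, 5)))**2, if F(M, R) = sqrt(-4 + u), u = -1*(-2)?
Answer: (27 + I*sqrt(2))**2 ≈ 727.0 + 76.368*I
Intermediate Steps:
u = 2
m(Q, x) = Q + 2*x
N(U) = -3 + U + U**3 (N(U) = -3 + (U + (U*U)*U) = -3 + (U + U**2*U) = -3 + (U + U**3) = -3 + U + U**3)
F(M, R) = I*sqrt(2) (F(M, R) = sqrt(-4 + 2) = sqrt(-2) = I*sqrt(2))
(N(3) + F(4, m(2, 5)))**2 = ((-3 + 3 + 3**3) + I*sqrt(2))**2 = ((-3 + 3 + 27) + I*sqrt(2))**2 = (27 + I*sqrt(2))**2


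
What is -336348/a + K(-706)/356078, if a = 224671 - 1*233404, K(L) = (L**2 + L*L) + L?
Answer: 21410940137/518271529 ≈ 41.312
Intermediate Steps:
K(L) = L + 2*L**2 (K(L) = (L**2 + L**2) + L = 2*L**2 + L = L + 2*L**2)
a = -8733 (a = 224671 - 233404 = -8733)
-336348/a + K(-706)/356078 = -336348/(-8733) - 706*(1 + 2*(-706))/356078 = -336348*(-1/8733) - 706*(1 - 1412)*(1/356078) = 112116/2911 - 706*(-1411)*(1/356078) = 112116/2911 + 996166*(1/356078) = 112116/2911 + 498083/178039 = 21410940137/518271529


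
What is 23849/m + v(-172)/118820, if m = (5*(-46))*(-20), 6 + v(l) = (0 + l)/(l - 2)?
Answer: 12326660803/2377588200 ≈ 5.1845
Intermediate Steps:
v(l) = -6 + l/(-2 + l) (v(l) = -6 + (0 + l)/(l - 2) = -6 + l/(-2 + l))
m = 4600 (m = -230*(-20) = 4600)
23849/m + v(-172)/118820 = 23849/4600 + ((12 - 5*(-172))/(-2 - 172))/118820 = 23849*(1/4600) + ((12 + 860)/(-174))*(1/118820) = 23849/4600 - 1/174*872*(1/118820) = 23849/4600 - 436/87*1/118820 = 23849/4600 - 109/2584335 = 12326660803/2377588200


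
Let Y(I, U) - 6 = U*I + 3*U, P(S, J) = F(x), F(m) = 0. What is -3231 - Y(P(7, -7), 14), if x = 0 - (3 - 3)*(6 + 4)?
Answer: -3279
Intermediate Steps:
x = 0 (x = 0 - 0*10 = 0 - 1*0 = 0 + 0 = 0)
P(S, J) = 0
Y(I, U) = 6 + 3*U + I*U (Y(I, U) = 6 + (U*I + 3*U) = 6 + (I*U + 3*U) = 6 + (3*U + I*U) = 6 + 3*U + I*U)
-3231 - Y(P(7, -7), 14) = -3231 - (6 + 3*14 + 0*14) = -3231 - (6 + 42 + 0) = -3231 - 1*48 = -3231 - 48 = -3279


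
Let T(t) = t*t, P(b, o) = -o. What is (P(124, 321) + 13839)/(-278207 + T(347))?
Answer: -6759/78899 ≈ -0.085666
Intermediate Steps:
T(t) = t**2
(P(124, 321) + 13839)/(-278207 + T(347)) = (-1*321 + 13839)/(-278207 + 347**2) = (-321 + 13839)/(-278207 + 120409) = 13518/(-157798) = 13518*(-1/157798) = -6759/78899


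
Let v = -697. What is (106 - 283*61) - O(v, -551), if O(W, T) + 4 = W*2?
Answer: -15759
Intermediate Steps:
O(W, T) = -4 + 2*W (O(W, T) = -4 + W*2 = -4 + 2*W)
(106 - 283*61) - O(v, -551) = (106 - 283*61) - (-4 + 2*(-697)) = (106 - 17263) - (-4 - 1394) = -17157 - 1*(-1398) = -17157 + 1398 = -15759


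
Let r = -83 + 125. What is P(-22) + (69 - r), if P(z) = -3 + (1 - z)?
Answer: 47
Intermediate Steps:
r = 42
P(z) = -2 - z
P(-22) + (69 - r) = (-2 - 1*(-22)) + (69 - 1*42) = (-2 + 22) + (69 - 42) = 20 + 27 = 47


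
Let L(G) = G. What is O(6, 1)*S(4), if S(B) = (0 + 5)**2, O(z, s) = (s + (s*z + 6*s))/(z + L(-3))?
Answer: 325/3 ≈ 108.33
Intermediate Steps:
O(z, s) = (7*s + s*z)/(-3 + z) (O(z, s) = (s + (s*z + 6*s))/(z - 3) = (s + (6*s + s*z))/(-3 + z) = (7*s + s*z)/(-3 + z))
S(B) = 25 (S(B) = 5**2 = 25)
O(6, 1)*S(4) = (1*(7 + 6)/(-3 + 6))*25 = (1*13/3)*25 = (1*(1/3)*13)*25 = (13/3)*25 = 325/3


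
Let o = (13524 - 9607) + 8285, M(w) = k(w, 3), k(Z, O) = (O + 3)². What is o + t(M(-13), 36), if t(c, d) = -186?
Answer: 12016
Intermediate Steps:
k(Z, O) = (3 + O)²
M(w) = 36 (M(w) = (3 + 3)² = 6² = 36)
o = 12202 (o = 3917 + 8285 = 12202)
o + t(M(-13), 36) = 12202 - 186 = 12016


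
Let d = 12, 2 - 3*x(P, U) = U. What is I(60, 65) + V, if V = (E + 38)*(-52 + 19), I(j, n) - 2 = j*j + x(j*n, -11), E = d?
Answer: 5869/3 ≈ 1956.3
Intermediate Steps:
x(P, U) = 2/3 - U/3
E = 12
I(j, n) = 19/3 + j**2 (I(j, n) = 2 + (j*j + (2/3 - 1/3*(-11))) = 2 + (j**2 + (2/3 + 11/3)) = 2 + (j**2 + 13/3) = 2 + (13/3 + j**2) = 19/3 + j**2)
V = -1650 (V = (12 + 38)*(-52 + 19) = 50*(-33) = -1650)
I(60, 65) + V = (19/3 + 60**2) - 1650 = (19/3 + 3600) - 1650 = 10819/3 - 1650 = 5869/3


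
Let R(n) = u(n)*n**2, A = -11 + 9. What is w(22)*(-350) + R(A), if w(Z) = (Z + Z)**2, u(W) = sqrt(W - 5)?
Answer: -677600 + 4*I*sqrt(7) ≈ -6.776e+5 + 10.583*I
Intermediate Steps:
A = -2
u(W) = sqrt(-5 + W)
w(Z) = 4*Z**2 (w(Z) = (2*Z)**2 = 4*Z**2)
R(n) = n**2*sqrt(-5 + n) (R(n) = sqrt(-5 + n)*n**2 = n**2*sqrt(-5 + n))
w(22)*(-350) + R(A) = (4*22**2)*(-350) + (-2)**2*sqrt(-5 - 2) = (4*484)*(-350) + 4*sqrt(-7) = 1936*(-350) + 4*(I*sqrt(7)) = -677600 + 4*I*sqrt(7)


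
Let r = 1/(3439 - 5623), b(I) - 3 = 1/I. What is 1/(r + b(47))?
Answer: 102648/310081 ≈ 0.33104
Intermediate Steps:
b(I) = 3 + 1/I
r = -1/2184 (r = 1/(-2184) = -1/2184 ≈ -0.00045788)
1/(r + b(47)) = 1/(-1/2184 + (3 + 1/47)) = 1/(-1/2184 + 142/47) = 1/(310081/102648) = 102648/310081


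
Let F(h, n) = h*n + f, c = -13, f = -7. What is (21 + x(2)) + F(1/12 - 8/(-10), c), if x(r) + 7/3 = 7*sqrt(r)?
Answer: 11/60 + 7*sqrt(2) ≈ 10.083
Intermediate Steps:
x(r) = -7/3 + 7*sqrt(r)
F(h, n) = -7 + h*n (F(h, n) = h*n - 7 = -7 + h*n)
(21 + x(2)) + F(1/12 - 8/(-10), c) = (21 + (-7/3 + 7*sqrt(2))) + (-7 + (1/12 - 8/(-10))*(-13)) = (56/3 + 7*sqrt(2)) + (-7 + (1*(1/12) - 8*(-1/10))*(-13)) = (56/3 + 7*sqrt(2)) + (-7 + (1/12 + 4/5)*(-13)) = (56/3 + 7*sqrt(2)) + (-7 + (53/60)*(-13)) = (56/3 + 7*sqrt(2)) + (-7 - 689/60) = (56/3 + 7*sqrt(2)) - 1109/60 = 11/60 + 7*sqrt(2)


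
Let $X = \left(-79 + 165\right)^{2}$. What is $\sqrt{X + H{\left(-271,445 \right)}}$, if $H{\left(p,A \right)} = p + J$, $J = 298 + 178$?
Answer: $\sqrt{7601} \approx 87.184$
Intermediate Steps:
$J = 476$
$H{\left(p,A \right)} = 476 + p$ ($H{\left(p,A \right)} = p + 476 = 476 + p$)
$X = 7396$ ($X = 86^{2} = 7396$)
$\sqrt{X + H{\left(-271,445 \right)}} = \sqrt{7396 + \left(476 - 271\right)} = \sqrt{7396 + 205} = \sqrt{7601}$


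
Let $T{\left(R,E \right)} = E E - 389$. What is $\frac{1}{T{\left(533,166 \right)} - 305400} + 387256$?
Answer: $\frac{107747398647}{278233} \approx 3.8726 \cdot 10^{5}$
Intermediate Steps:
$T{\left(R,E \right)} = -389 + E^{2}$ ($T{\left(R,E \right)} = E^{2} - 389 = -389 + E^{2}$)
$\frac{1}{T{\left(533,166 \right)} - 305400} + 387256 = \frac{1}{\left(-389 + 166^{2}\right) - 305400} + 387256 = \frac{1}{\left(-389 + 27556\right) - 305400} + 387256 = \frac{1}{27167 - 305400} + 387256 = \frac{1}{-278233} + 387256 = - \frac{1}{278233} + 387256 = \frac{107747398647}{278233}$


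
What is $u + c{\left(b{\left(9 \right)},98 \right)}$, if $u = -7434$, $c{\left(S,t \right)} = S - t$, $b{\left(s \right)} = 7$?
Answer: $-7525$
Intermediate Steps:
$u + c{\left(b{\left(9 \right)},98 \right)} = -7434 + \left(7 - 98\right) = -7434 - 91 = -7525$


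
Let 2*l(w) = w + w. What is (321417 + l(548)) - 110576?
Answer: 211389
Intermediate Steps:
l(w) = w (l(w) = (w + w)/2 = (2*w)/2 = w)
(321417 + l(548)) - 110576 = (321417 + 548) - 110576 = 321965 - 110576 = 211389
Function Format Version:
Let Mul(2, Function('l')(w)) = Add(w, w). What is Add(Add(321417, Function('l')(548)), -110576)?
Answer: 211389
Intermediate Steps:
Function('l')(w) = w (Function('l')(w) = Mul(Rational(1, 2), Add(w, w)) = Mul(Rational(1, 2), Mul(2, w)) = w)
Add(Add(321417, Function('l')(548)), -110576) = Add(Add(321417, 548), -110576) = Add(321965, -110576) = 211389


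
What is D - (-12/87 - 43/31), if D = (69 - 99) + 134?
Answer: 94867/899 ≈ 105.53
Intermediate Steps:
D = 104 (D = -30 + 134 = 104)
D - (-12/87 - 43/31) = 104 - (-12/87 - 43/31) = 104 - (-12*1/87 - 43*1/31) = 104 - (-4/29 - 43/31) = 104 - 1*(-1371/899) = 104 + 1371/899 = 94867/899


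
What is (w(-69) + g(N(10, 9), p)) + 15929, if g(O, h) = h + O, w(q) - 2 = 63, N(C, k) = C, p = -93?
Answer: 15911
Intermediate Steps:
w(q) = 65 (w(q) = 2 + 63 = 65)
g(O, h) = O + h
(w(-69) + g(N(10, 9), p)) + 15929 = (65 + (10 - 93)) + 15929 = (65 - 83) + 15929 = -18 + 15929 = 15911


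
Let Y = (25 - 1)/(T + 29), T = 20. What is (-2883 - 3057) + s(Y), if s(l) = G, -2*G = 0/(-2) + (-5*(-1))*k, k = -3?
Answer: -11865/2 ≈ -5932.5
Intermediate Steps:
Y = 24/49 (Y = (25 - 1)/(20 + 29) = 24/49 ≈ 0.48980)
G = 15/2 (G = -(0/(-2) - 5*(-1)*(-3))/2 = -(0*(-½) + 5*(-3))/2 = -(0 - 15)/2 = -½*(-15) = 15/2 ≈ 7.5000)
s(l) = 15/2
(-2883 - 3057) + s(Y) = (-2883 - 3057) + 15/2 = -5940 + 15/2 = -11865/2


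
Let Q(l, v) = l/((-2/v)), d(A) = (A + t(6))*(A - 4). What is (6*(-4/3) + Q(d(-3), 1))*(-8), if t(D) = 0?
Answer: 148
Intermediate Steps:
d(A) = A*(-4 + A) (d(A) = (A + 0)*(A - 4) = A*(-4 + A))
Q(l, v) = -l*v/2 (Q(l, v) = l*(-v/2) = -l*v/2)
(6*(-4/3) + Q(d(-3), 1))*(-8) = (6*(-4/3) - ½*(-3*(-4 - 3))*1)*(-8) = (6*(-4*⅓) - ½*(-3*(-7))*1)*(-8) = (6*(-4/3) - ½*21*1)*(-8) = (-8 - 21/2)*(-8) = -37/2*(-8) = 148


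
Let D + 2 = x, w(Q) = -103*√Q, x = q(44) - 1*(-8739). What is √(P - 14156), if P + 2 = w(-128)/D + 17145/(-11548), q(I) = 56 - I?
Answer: √(-36134149733326670623 - 240347266561376*I*√2)/50516726 ≈ 0.00055967 - 118.99*I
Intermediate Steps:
x = 8751 (x = (56 - 1*44) - 1*(-8739) = (56 - 44) + 8739 = 12 + 8739 = 8751)
D = 8749 (D = -2 + 8751 = 8749)
P = -40241/11548 - 824*I*√2/8749 (P = -2 + (-824*I*√2/8749 + 17145/(-11548)) = -2 + (-824*I*√2*(1/8749) + 17145*(-1/11548)) = -2 + (-824*I*√2*(1/8749) - 17145/11548) = -2 + (-824*I*√2/8749 - 17145/11548) = -2 + (-17145/11548 - 824*I*√2/8749) = -40241/11548 - 824*I*√2/8749 ≈ -3.4847 - 0.13319*I)
√(P - 14156) = √((-40241/11548 - 824*I*√2/8749) - 14156) = √(-163513729/11548 - 824*I*√2/8749)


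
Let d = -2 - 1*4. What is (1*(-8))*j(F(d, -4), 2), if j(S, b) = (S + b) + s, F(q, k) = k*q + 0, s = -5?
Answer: -168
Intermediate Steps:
d = -6 (d = -2 - 4 = -6)
F(q, k) = k*q
j(S, b) = -5 + S + b (j(S, b) = (S + b) - 5 = -5 + S + b)
(1*(-8))*j(F(d, -4), 2) = (1*(-8))*(-5 - 4*(-6) + 2) = -8*(-5 + 24 + 2) = -8*21 = -168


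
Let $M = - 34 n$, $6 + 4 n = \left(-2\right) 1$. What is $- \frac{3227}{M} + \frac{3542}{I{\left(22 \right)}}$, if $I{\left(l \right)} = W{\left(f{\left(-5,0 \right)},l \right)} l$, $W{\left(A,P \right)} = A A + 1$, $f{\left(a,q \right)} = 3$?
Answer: $- \frac{10661}{340} \approx -31.356$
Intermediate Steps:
$n = -2$ ($n = - \frac{3}{2} + \frac{\left(-2\right) 1}{4} = - \frac{3}{2} + \frac{1}{4} \left(-2\right) = - \frac{3}{2} - \frac{1}{2} = -2$)
$W{\left(A,P \right)} = 1 + A^{2}$ ($W{\left(A,P \right)} = A^{2} + 1 = 1 + A^{2}$)
$I{\left(l \right)} = 10 l$ ($I{\left(l \right)} = \left(1 + 3^{2}\right) l = \left(1 + 9\right) l = 10 l$)
$M = 68$ ($M = \left(-34\right) \left(-2\right) = 68$)
$- \frac{3227}{M} + \frac{3542}{I{\left(22 \right)}} = - \frac{3227}{68} + \frac{3542}{10 \cdot 22} = \left(-3227\right) \frac{1}{68} + \frac{3542}{220} = - \frac{3227}{68} + 3542 \cdot \frac{1}{220} = - \frac{3227}{68} + \frac{161}{10} = - \frac{10661}{340}$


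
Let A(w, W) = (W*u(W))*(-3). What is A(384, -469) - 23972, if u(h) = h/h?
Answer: -22565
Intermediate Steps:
u(h) = 1
A(w, W) = -3*W (A(w, W) = (W*1)*(-3) = W*(-3) = -3*W)
A(384, -469) - 23972 = -3*(-469) - 23972 = 1407 - 23972 = -22565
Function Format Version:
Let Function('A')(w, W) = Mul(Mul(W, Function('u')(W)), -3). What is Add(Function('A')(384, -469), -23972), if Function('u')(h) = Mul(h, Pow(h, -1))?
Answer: -22565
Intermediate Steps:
Function('u')(h) = 1
Function('A')(w, W) = Mul(-3, W) (Function('A')(w, W) = Mul(Mul(W, 1), -3) = Mul(W, -3) = Mul(-3, W))
Add(Function('A')(384, -469), -23972) = Add(Mul(-3, -469), -23972) = Add(1407, -23972) = -22565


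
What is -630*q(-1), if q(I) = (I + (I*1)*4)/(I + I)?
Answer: -1575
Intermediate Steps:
q(I) = 5/2 (q(I) = (I + I*4)/((2*I)) = (I + 4*I)*(1/(2*I)) = (5*I)*(1/(2*I)) = 5/2)
-630*q(-1) = -630*5/2 = -1575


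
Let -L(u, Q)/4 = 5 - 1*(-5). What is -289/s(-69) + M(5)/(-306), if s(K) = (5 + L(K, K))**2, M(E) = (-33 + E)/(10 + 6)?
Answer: -345161/1499400 ≈ -0.23020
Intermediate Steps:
M(E) = -33/16 + E/16 (M(E) = (-33 + E)/16 = (-33 + E)*(1/16) = -33/16 + E/16)
L(u, Q) = -40 (L(u, Q) = -4*(5 - 1*(-5)) = -4*(5 + 5) = -4*10 = -40)
s(K) = 1225 (s(K) = (5 - 40)**2 = (-35)**2 = 1225)
-289/s(-69) + M(5)/(-306) = -289/1225 + (-33/16 + (1/16)*5)/(-306) = -289*1/1225 + (-33/16 + 5/16)*(-1/306) = -289/1225 - 7/4*(-1/306) = -289/1225 + 7/1224 = -345161/1499400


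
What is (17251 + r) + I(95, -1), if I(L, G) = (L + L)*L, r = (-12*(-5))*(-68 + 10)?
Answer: 31821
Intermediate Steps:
r = -3480 (r = 60*(-58) = -3480)
I(L, G) = 2*L**2 (I(L, G) = (2*L)*L = 2*L**2)
(17251 + r) + I(95, -1) = (17251 - 3480) + 2*95**2 = 13771 + 2*9025 = 13771 + 18050 = 31821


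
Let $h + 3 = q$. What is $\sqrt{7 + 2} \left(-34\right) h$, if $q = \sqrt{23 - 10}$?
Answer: $306 - 102 \sqrt{13} \approx -61.766$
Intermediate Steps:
$q = \sqrt{13} \approx 3.6056$
$h = -3 + \sqrt{13} \approx 0.60555$
$\sqrt{7 + 2} \left(-34\right) h = \sqrt{7 + 2} \left(-34\right) \left(-3 + \sqrt{13}\right) = \sqrt{9} \left(-34\right) \left(-3 + \sqrt{13}\right) = 3 \left(-34\right) \left(-3 + \sqrt{13}\right) = - 102 \left(-3 + \sqrt{13}\right) = 306 - 102 \sqrt{13}$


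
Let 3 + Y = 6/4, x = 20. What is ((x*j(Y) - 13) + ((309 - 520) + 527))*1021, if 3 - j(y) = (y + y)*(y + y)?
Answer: 186843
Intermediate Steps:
Y = -3/2 (Y = -3 + 6/4 = -3 + 6*(¼) = -3 + 3/2 = -3/2 ≈ -1.5000)
j(y) = 3 - 4*y² (j(y) = 3 - (y + y)*(y + y) = 3 - 2*y*2*y = 3 - 4*y²)
((x*j(Y) - 13) + ((309 - 520) + 527))*1021 = ((20*(3 - 4*(-3/2)²) - 13) + ((309 - 520) + 527))*1021 = ((20*(3 - 4*9/4) - 13) + (-211 + 527))*1021 = ((20*(3 - 9) - 13) + 316)*1021 = ((20*(-6) - 13) + 316)*1021 = ((-120 - 13) + 316)*1021 = (-133 + 316)*1021 = 183*1021 = 186843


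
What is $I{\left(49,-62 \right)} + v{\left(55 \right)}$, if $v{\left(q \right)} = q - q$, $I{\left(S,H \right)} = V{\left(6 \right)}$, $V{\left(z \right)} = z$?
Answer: $6$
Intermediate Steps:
$I{\left(S,H \right)} = 6$
$v{\left(q \right)} = 0$
$I{\left(49,-62 \right)} + v{\left(55 \right)} = 6 + 0 = 6$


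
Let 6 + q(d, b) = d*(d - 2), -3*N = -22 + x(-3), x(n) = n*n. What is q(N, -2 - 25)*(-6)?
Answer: -74/3 ≈ -24.667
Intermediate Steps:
x(n) = n²
N = 13/3 (N = -(-22 + (-3)²)/3 = -(-22 + 9)/3 = -⅓*(-13) = 13/3 ≈ 4.3333)
q(d, b) = -6 + d*(-2 + d) (q(d, b) = -6 + d*(d - 2) = -6 + d*(-2 + d))
q(N, -2 - 25)*(-6) = (-6 + (13/3)² - 2*13/3)*(-6) = (-6 + 169/9 - 26/3)*(-6) = (37/9)*(-6) = -74/3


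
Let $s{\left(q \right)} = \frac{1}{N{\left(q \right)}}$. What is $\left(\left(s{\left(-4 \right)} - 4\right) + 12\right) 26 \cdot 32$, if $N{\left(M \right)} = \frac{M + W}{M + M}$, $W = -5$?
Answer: $\frac{66560}{9} \approx 7395.6$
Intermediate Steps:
$N{\left(M \right)} = \frac{-5 + M}{2 M}$ ($N{\left(M \right)} = \frac{M - 5}{M + M} = \frac{-5 + M}{2 M}$)
$s{\left(q \right)} = \frac{2 q}{-5 + q}$ ($s{\left(q \right)} = \frac{1}{\frac{1}{2} \frac{1}{q} \left(-5 + q\right)} = \frac{2 q}{-5 + q}$)
$\left(\left(s{\left(-4 \right)} - 4\right) + 12\right) 26 \cdot 32 = \left(\left(2 \left(-4\right) \frac{1}{-5 - 4} - 4\right) + 12\right) 26 \cdot 32 = \left(\left(2 \left(-4\right) \frac{1}{-9} - 4\right) + 12\right) 26 \cdot 32 = \left(\left(2 \left(-4\right) \left(- \frac{1}{9}\right) - 4\right) + 12\right) 26 \cdot 32 = \left(\left(\frac{8}{9} - 4\right) + 12\right) 26 \cdot 32 = \left(- \frac{28}{9} + 12\right) 26 \cdot 32 = \frac{80}{9} \cdot 26 \cdot 32 = \frac{2080}{9} \cdot 32 = \frac{66560}{9}$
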